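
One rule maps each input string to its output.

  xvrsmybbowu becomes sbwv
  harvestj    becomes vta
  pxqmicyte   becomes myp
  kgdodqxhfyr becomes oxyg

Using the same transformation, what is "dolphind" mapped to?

pno

The transformation: move the first 3 characters to the end (rotate left by 3), then keep one character in every 3, starting at position 1 (positions 1st, 4th, 7th, ...).
For "dolphind" the result is "pno".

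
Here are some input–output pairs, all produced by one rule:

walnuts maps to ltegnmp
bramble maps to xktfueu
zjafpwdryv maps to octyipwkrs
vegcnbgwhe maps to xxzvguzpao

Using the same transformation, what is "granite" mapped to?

xktgbmz

The transformation: shift every letter 7 places backward in the alphabet (wrapping around), then swap the first and last characters.
Applying both steps to "granite": "zktgbmx", then "xktgbmz".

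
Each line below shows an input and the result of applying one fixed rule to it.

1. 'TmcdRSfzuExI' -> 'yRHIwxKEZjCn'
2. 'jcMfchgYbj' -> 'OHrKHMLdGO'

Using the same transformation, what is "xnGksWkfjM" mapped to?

CSlPXbPKOr

The pattern: flip the case of every letter, then shift every letter 5 places forward in the alphabet (wrapping around).
On "xnGksWkfjM": the first step gives "XNgKSwKFJm", and the second then gives "CSlPXbPKOr".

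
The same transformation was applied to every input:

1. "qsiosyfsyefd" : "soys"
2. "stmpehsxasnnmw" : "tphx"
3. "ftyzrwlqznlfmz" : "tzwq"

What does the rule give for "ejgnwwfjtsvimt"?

jnwj

Rule — keep every other character starting from the second (positions 2nd, 4th, 6th, ...), then keep only the first 4 characters.
"ejgnwwfjtsvimt" → "jnwj".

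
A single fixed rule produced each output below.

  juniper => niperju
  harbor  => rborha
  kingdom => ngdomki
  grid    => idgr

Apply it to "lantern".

nternla

What's happening: move the first 2 characters to the end (rotate left by 2).
Doing the same to "lantern": "nternla".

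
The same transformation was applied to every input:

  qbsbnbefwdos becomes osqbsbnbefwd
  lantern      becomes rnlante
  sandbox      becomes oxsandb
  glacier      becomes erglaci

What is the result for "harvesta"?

Looking at the pairs, the operation is to move the last 2 characters to the front (rotate right by 2).
Applying that to "harvesta" gives "taharves".

taharves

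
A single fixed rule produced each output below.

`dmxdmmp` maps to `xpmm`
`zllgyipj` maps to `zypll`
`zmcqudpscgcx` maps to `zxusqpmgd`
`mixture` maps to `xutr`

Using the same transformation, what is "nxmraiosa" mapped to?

The pattern: sort the characters into reverse alphabetical order, then delete the last 3 characters.
For "nxmraiosa", step one produces "xsronmiaa"; step two turns that into "xsronm".

xsronm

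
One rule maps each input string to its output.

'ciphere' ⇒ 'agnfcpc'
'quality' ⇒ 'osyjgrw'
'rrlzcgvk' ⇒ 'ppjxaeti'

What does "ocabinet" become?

mayzglcr

Each output is the input with this applied: shift every letter 2 places backward in the alphabet (wrapping around).
Applying that to "ocabinet" gives "mayzglcr".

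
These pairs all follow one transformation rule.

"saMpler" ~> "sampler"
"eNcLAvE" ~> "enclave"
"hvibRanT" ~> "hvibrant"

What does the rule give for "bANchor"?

The pattern: convert every letter to lowercase.
Applying that to "bANchor" gives "banchor".

banchor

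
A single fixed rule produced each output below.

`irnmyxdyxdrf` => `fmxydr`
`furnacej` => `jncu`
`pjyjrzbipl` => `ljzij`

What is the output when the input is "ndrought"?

Rule — keep every other character starting from the second (positions 2nd, 4th, 6th, ...), then swap the first and last characters.
"ndrought" → "dogt" → "togd".

togd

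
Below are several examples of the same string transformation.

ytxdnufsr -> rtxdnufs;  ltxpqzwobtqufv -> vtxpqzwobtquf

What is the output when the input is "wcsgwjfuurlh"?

What's happening: swap the first and last characters, then delete the last character.
Applying that to "wcsgwjfuurlh" gives "hcsgwjfuurl".

hcsgwjfuurl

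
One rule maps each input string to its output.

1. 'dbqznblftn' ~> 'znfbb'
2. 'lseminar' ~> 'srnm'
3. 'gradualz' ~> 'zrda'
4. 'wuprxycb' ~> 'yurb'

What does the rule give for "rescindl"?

nlec

The pattern: keep every other character starting from the second (positions 2nd, 4th, 6th, ...), then sort the characters into reverse alphabetical order.
For "rescindl", step one produces "ecnl"; step two turns that into "nlec".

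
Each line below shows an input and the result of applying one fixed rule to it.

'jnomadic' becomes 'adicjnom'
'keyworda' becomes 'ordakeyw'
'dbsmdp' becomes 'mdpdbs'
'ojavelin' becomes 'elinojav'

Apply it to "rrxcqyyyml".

In each case the input is transformed by: swap the front and back halves of the string.
Applying that to "rrxcqyyyml" gives "yyymlrrxcq".

yyymlrrxcq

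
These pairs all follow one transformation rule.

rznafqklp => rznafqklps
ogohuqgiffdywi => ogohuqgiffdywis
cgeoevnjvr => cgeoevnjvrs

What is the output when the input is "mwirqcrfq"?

mwirqcrfqs

Each output is the input with this applied: append "s".
Applying that to "mwirqcrfq" gives "mwirqcrfqs".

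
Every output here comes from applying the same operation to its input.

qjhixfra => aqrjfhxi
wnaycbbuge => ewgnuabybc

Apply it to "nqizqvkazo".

onzqaikzvq

In each case the input is transformed by: take characters alternately from the front and the back (1st, last, 2nd, 2nd-last, ...), then swap each adjacent pair of characters (1↔2, 3↔4, ...).
Applying both steps to "nqizqvkazo": "noqziazkqv", then "onzqaikzvq".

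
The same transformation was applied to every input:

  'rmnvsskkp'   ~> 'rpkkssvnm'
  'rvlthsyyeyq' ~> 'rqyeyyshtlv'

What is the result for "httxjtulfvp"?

The transformation: reverse the string, then move the last character to the front.
Starting from "httxjtulfvp": after the first operation, "pvflutjxtth"; after the second, "hpvflutjxtt".

hpvflutjxtt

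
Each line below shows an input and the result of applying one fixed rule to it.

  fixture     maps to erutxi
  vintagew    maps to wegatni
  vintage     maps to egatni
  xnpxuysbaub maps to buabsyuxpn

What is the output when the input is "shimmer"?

remmih

What's happening: reverse the string, then delete the last character.
For "shimmer" the result is "remmih".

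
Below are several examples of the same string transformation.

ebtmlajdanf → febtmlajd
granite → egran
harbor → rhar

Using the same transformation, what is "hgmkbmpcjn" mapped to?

Looking at the pairs, the operation is to move the last character to the front, then delete the last 2 characters.
Applying that to "hgmkbmpcjn" gives "nhgmkbmp".

nhgmkbmp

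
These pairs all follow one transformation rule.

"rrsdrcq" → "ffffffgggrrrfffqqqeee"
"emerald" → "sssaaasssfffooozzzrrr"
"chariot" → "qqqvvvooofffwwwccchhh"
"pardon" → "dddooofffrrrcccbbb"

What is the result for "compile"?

qqqcccaaadddwwwzzzsss

The transformation: repeat every character 3 times, then shift every letter 12 places backward in the alphabet (wrapping around).
Applying both steps to "compile": "cccooommmpppiiillleee", then "qqqcccaaadddwwwzzzsss".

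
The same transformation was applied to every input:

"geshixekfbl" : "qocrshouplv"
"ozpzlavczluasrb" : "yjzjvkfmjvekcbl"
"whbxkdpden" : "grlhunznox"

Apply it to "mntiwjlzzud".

wxdsgtvjjen

The rule is to shift every letter 10 places forward in the alphabet (wrapping around).
So "mntiwjlzzud" becomes "wxdsgtvjjen".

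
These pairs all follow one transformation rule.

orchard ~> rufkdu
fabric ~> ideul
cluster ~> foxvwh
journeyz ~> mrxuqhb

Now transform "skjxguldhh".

vnmajxogk

The rule is to shift every letter 3 places forward in the alphabet (wrapping around), then delete the last character.
Applying both steps to "skjxguldhh": "vnmajxogkk", then "vnmajxogk".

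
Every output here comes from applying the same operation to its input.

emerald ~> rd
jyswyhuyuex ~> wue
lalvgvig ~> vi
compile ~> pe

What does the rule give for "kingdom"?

gm

Looking at the pairs, the operation is to move the first character to the end, then keep one character in every 3, starting at position 3 (positions 3rd, 6th, 9th, ...).
On "kingdom": the first step gives "ingdomk", and the second then gives "gm".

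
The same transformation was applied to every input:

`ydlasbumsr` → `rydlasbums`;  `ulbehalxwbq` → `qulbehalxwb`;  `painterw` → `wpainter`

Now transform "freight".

tfreigh

Looking at the pairs, the operation is to move the last character to the front.
Doing the same to "freight": "tfreigh".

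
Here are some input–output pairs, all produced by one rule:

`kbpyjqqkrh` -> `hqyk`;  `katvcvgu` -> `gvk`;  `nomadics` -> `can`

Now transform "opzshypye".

The rule is to keep one character in every 3, starting at position 1 (positions 1st, 4th, 7th, ...), then reverse the string.
Starting from "opzshypye": after the first operation, "osp"; after the second, "pso".
(Check on "nomadics": → "nac" → "can" ✓)

pso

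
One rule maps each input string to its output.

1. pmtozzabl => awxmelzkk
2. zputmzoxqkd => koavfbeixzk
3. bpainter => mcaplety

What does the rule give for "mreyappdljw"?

xhcupwjolaa

Rule — take characters alternately from the front and the back (1st, last, 2nd, 2nd-last, ...), then shift every letter 11 places forward in the alphabet (wrapping around).
On "mreyappdljw": the first step gives "mwrjelydapp", and the second then gives "xhcupwjolaa".
(Check on "pmtozzabl": → "plmbtaozz" → "awxmelzkk" ✓)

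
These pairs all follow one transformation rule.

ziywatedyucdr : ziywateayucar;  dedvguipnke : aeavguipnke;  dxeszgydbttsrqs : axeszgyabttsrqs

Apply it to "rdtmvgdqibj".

Rule — replace every "d" with "a".
Applying that to "rdtmvgdqibj" gives "ratmvgaqibj".

ratmvgaqibj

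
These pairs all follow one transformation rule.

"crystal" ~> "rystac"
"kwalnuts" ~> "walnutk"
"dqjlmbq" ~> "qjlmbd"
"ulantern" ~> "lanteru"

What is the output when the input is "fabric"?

Each output is the input with this applied: delete the last character, then move the first character to the end.
Starting from "fabric": after the first operation, "fabri"; after the second, "abrif".

abrif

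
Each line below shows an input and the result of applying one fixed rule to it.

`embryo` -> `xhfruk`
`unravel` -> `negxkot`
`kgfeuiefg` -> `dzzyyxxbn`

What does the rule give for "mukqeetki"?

fbnddmjxx

The transformation: shift every letter 7 places backward in the alphabet (wrapping around), then take characters alternately from the front and the back (1st, last, 2nd, 2nd-last, ...).
Applying both steps to "mukqeetki": "fndjxxmdb", then "fbnddmjxx".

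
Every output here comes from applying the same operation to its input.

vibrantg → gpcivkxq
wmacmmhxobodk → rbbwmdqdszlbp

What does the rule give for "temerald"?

tgpasitb

What's happening: shift every letter 11 places backward in the alphabet (wrapping around), then move the first 3 characters to the end (rotate left by 3).
So "temerald" becomes "tgpasitb".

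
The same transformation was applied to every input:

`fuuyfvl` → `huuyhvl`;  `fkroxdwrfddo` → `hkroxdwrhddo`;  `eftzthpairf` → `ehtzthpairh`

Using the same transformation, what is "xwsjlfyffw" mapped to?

xwsjlhyhhw

In each case the input is transformed by: replace every "f" with "h".
Applying that to "xwsjlfyffw" gives "xwsjlhyhhw".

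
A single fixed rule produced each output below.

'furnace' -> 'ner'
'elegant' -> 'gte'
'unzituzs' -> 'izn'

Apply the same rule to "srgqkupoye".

qpeg

What's happening: move the first 3 characters to the end (rotate left by 3), then keep one character in every 3, starting at position 1 (positions 1st, 4th, 7th, ...).
On "srgqkupoye": the first step gives "qkupoyesrg", and the second then gives "qpeg".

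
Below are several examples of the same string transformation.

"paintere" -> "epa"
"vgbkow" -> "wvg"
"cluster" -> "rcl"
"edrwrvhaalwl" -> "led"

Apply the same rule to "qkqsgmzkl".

The transformation: move the last character to the front, then keep only the first 3 characters.
"qkqsgmzkl" → "lqkqsgmzk" → "lqk".

lqk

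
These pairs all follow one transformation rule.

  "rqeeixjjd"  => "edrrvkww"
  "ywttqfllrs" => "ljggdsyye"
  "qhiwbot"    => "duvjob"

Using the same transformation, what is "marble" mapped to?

Rule — delete the last character, then shift every letter 13 places forward in the alphabet (wrapping around) — i.e. ROT13.
Working it through for "marble": intermediate "marbl", final "zneoy".

zneoy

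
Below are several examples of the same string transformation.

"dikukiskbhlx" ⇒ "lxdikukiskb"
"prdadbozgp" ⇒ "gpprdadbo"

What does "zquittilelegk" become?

gkzquittilel

The transformation: move the last 3 characters to the front (rotate right by 3), then delete the first character.
On "zquittilelegk": the first step gives "egkzquittilel", and the second then gives "gkzquittilel".
(Check on "dikukiskbhlx": → "hlxdikukiskb" → "lxdikukiskb" ✓)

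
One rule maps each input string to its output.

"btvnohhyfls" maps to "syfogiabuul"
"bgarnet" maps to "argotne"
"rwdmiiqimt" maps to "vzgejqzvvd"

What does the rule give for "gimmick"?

vpxtvzz

The pattern: move the last 3 characters to the front (rotate right by 3), then shift every letter 13 places forward in the alphabet (wrapping around) — i.e. ROT13.
For "gimmick", step one produces "ickgimm"; step two turns that into "vpxtvzz".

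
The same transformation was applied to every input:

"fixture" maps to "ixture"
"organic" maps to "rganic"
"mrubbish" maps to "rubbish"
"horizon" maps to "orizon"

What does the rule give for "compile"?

Looking at the pairs, the operation is to delete the first character.
Applying that to "compile" gives "ompile".

ompile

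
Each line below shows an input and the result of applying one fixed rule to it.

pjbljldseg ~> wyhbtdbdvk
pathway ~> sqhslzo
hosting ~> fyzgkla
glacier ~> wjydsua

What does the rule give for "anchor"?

gjsfuz

The rule is to shift every letter 8 places backward in the alphabet (wrapping around), then move the last 2 characters to the front (rotate right by 2).
On "anchor" that produces "gjsfuz".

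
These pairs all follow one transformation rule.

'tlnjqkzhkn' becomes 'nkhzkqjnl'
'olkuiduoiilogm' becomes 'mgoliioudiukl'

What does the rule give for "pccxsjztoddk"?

The rule is to delete the first character, then reverse the string.
Applying both steps to "pccxsjztoddk": "ccxsjztoddk", then "kddotzjsxcc".

kddotzjsxcc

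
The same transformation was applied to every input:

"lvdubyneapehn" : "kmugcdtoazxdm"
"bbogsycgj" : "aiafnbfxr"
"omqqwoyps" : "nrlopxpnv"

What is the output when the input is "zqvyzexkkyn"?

Rule — shift every letter 1 place backward in the alphabet (wrapping around), then take characters alternately from the front and the back (1st, last, 2nd, 2nd-last, ...).
For "zqvyzexkkyn", step one produces "ypuxydwjjxm"; step two turns that into "ympxujxjywd".

ympxujxjywd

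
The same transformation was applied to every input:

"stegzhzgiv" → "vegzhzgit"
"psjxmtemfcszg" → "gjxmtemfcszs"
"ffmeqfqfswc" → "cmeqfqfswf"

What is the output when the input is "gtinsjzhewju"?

uinsjzhewjt

The pattern: delete the first character, then swap the first and last characters.
Working it through for "gtinsjzhewju": intermediate "tinsjzhewju", final "uinsjzhewjt".
(Check on "ffmeqfqfswc": → "fmeqfqfswc" → "cmeqfqfswf" ✓)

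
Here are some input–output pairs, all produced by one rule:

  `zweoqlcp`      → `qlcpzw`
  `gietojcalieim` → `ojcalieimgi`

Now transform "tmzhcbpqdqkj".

The pattern: move the first 2 characters to the end (rotate left by 2), then delete the first 2 characters.
Applying both steps to "tmzhcbpqdqkj": "zhcbpqdqkjtm", then "cbpqdqkjtm".
(Check on "gietojcalieim": → "etojcalieimgi" → "ojcalieimgi" ✓)

cbpqdqkjtm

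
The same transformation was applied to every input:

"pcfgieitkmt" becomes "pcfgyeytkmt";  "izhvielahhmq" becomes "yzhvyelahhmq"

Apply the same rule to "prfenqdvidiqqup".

In each case the input is transformed by: replace every "i" with "y".
So "prfenqdvidiqqup" becomes "prfenqdvydyqqup".

prfenqdvydyqqup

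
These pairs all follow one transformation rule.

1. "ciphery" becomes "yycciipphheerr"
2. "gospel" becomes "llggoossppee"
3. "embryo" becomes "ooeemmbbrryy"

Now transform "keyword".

ddkkeeyywwoorr

The rule is to double every character, then move the last 2 characters to the front (rotate right by 2).
For "keyword", step one produces "kkeeyywwoorrdd"; step two turns that into "ddkkeeyywwoorr".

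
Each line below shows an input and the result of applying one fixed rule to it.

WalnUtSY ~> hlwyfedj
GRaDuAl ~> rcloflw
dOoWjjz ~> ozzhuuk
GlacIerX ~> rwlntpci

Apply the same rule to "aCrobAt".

Looking at the pairs, the operation is to shift every letter 11 places forward in the alphabet (wrapping around), then convert every letter to lowercase.
For "aCrobAt" the result is "lnczmle".

lnczmle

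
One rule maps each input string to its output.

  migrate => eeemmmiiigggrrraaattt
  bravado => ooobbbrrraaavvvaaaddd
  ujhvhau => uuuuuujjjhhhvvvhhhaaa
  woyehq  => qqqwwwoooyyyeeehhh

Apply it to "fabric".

cccfffaaabbbrrriii

Rule — move the last character to the front, then repeat every character 3 times.
Starting from "fabric": after the first operation, "cfabri"; after the second, "cccfffaaabbbrrriii".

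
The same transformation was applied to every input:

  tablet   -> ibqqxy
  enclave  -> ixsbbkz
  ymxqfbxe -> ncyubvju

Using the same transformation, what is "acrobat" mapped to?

lyxqxzo

In each case the input is transformed by: shift every letter 3 places backward in the alphabet (wrapping around), then move the first 3 characters to the end (rotate left by 3).
So "acrobat" becomes "lyxqxzo".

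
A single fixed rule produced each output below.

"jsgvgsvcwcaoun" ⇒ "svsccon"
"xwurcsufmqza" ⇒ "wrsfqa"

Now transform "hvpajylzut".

The rule is to keep every other character starting from the second (positions 2nd, 4th, 6th, ...).
Applying that to "hvpajylzut" gives "vayzt".

vayzt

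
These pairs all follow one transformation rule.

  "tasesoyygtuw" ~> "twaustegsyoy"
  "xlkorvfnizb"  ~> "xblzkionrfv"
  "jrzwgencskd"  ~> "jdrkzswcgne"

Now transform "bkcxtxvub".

In each case the input is transformed by: take characters alternately from the front and the back (1st, last, 2nd, 2nd-last, ...).
On "bkcxtxvub" that produces "bbkucvxxt".

bbkucvxxt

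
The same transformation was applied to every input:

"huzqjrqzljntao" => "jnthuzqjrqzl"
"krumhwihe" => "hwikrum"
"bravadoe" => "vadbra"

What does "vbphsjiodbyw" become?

odbvbphsji

Each output is the input with this applied: delete the last 2 characters, then move the last 3 characters to the front (rotate right by 3).
For "vbphsjiodbyw", step one produces "vbphsjiodb"; step two turns that into "odbvbphsji".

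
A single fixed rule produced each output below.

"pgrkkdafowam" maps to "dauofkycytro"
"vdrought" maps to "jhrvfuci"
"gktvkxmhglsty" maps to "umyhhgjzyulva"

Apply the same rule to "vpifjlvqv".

Looking at the pairs, the operation is to take characters alternately from the front and the back (1st, last, 2nd, 2nd-last, ...), then shift every letter 12 places backward in the alphabet (wrapping around).
"vpifjlvqv" → "vvpqivflj" → "jjdewjtzx".

jjdewjtzx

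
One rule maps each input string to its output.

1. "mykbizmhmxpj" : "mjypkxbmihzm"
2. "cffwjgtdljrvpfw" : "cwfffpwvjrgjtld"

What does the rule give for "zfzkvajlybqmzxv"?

In each case the input is transformed by: take characters alternately from the front and the back (1st, last, 2nd, 2nd-last, ...).
Doing the same to "zfzkvajlybqmzxv": "zvfxzzkmvqabjyl".

zvfxzzkmvqabjyl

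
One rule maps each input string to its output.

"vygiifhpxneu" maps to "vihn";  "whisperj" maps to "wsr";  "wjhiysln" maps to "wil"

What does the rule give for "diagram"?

dgm

What's happening: keep one character in every 3, starting at position 1 (positions 1st, 4th, 7th, ...).
Applying that to "diagram" gives "dgm".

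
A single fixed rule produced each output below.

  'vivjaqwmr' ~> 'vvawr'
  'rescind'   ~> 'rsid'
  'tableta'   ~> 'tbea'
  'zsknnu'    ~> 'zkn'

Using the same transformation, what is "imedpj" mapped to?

In each case the input is transformed by: keep every other character starting from the first (positions 1st, 3rd, 5th, ...).
So "imedpj" becomes "iep".

iep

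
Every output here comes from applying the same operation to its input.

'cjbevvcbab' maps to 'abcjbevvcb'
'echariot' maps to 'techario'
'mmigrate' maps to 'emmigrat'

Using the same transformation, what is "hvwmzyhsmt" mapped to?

mthvwmzyhs

The transformation: swap the front and back halves of the string, then move the first 3 characters to the end (rotate left by 3).
"hvwmzyhsmt" → "yhsmthvwmz" → "mthvwmzyhs".
(Check on "mmigrate": → "ratemmig" → "emmigrat" ✓)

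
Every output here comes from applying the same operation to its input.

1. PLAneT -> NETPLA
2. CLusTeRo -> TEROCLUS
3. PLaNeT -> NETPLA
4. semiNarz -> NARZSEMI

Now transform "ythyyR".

Rule — swap the front and back halves of the string, then convert every letter to uppercase.
Applying both steps to "ythyyR": "yyRyth", then "YYRYTH".

YYRYTH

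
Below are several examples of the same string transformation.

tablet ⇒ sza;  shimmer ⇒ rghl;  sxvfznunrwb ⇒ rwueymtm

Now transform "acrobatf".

zbqna

Each output is the input with this applied: shift every letter 1 place backward in the alphabet (wrapping around), then delete the last 3 characters.
Starting from "acrobatf": after the first operation, "zbqnazse"; after the second, "zbqna".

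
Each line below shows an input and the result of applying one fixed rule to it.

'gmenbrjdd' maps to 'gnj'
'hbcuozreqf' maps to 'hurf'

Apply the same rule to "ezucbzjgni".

ecji

Rule — keep one character in every 3, starting at position 1 (positions 1st, 4th, 7th, ...).
For "ezucbzjgni" the result is "ecji".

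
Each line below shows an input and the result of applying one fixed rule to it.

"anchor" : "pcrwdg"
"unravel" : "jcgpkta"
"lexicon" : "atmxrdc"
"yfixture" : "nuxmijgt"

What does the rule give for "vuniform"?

In each case the input is transformed by: shift every letter 11 places backward in the alphabet (wrapping around).
So "vuniform" becomes "kjcxudgb".

kjcxudgb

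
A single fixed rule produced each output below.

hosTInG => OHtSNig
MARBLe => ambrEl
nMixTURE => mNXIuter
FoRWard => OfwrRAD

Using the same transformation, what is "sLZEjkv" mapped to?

lSezKJV

Looking at the pairs, the operation is to swap each adjacent pair of characters (1↔2, 3↔4, ...), then flip the case of every letter.
For "sLZEjkv", step one produces "LsEZkjv"; step two turns that into "lSezKJV".
(Check on "nMixTURE": → "MnxiUTER" → "mNXIuter" ✓)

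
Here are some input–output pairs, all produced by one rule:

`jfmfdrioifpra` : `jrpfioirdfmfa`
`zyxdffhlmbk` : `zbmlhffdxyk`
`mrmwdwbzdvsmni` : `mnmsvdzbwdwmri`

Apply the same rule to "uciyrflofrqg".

uqrfolfryicg

The pattern: swap the first and last characters, then reverse the string.
"uciyrflofrqg" → "uqrfolfryicg".
(Check on "jfmfdrioifpra": → "afmfdrioifprj" → "jrpfioirdfmfa" ✓)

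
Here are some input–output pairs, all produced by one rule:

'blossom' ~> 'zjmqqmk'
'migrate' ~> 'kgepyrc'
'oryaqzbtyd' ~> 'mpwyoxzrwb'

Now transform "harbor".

fypzmp

In each case the input is transformed by: shift every letter 2 places backward in the alphabet (wrapping around).
For "harbor" the result is "fypzmp".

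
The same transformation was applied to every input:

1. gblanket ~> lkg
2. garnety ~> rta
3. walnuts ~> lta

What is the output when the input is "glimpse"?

What's happening: move the first 2 characters to the end (rotate left by 2), then keep one character in every 3, starting at position 1 (positions 1st, 4th, 7th, ...).
Applying both steps to "glimpse": "impsegl", then "isl".

isl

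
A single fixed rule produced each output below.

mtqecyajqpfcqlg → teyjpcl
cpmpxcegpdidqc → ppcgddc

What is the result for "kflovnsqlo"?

fonqo

The pattern: keep every other character starting from the second (positions 2nd, 4th, 6th, ...).
On "kflovnsqlo" that produces "fonqo".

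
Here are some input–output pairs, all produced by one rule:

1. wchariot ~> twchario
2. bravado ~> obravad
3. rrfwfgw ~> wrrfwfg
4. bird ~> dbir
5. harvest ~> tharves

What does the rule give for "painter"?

rpainte

The rule is to move the last character to the front.
For "painter" the result is "rpainte".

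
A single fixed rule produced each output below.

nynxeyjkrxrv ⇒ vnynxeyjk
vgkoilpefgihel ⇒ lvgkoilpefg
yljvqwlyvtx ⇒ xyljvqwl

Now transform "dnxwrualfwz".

The transformation: move the last character to the front, then delete the last 3 characters.
For "dnxwrualfwz", step one produces "zdnxwrualfw"; step two turns that into "zdnxwrua".

zdnxwrua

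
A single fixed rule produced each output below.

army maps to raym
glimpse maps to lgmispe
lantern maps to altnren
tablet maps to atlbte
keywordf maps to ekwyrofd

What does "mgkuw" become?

gmukw

The transformation: swap each adjacent pair of characters (1↔2, 3↔4, ...).
For "mgkuw" the result is "gmukw".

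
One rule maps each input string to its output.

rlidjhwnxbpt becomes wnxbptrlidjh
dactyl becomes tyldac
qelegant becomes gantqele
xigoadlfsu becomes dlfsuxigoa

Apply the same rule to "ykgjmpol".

The pattern: swap the front and back halves of the string.
On "ykgjmpol" that produces "mpolykgj".

mpolykgj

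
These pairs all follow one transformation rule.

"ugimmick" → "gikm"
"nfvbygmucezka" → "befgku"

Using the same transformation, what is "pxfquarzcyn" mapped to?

The transformation: keep every other character starting from the second (positions 2nd, 4th, 6th, ...), then sort the characters into alphabetical order.
On "pxfquarzcyn": the first step gives "xqazy", and the second then gives "aqxyz".

aqxyz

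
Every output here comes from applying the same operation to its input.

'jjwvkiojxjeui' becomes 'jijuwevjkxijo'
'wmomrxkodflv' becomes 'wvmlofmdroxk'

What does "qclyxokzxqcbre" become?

Each output is the input with this applied: take characters alternately from the front and the back (1st, last, 2nd, 2nd-last, ...).
Doing the same to "qclyxokzxqcbre": "qecrlbycxqoxkz".

qecrlbycxqoxkz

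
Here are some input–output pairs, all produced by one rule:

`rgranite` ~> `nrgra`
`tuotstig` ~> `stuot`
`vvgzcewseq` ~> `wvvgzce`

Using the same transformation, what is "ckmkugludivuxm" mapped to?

vckmkugludi

Rule — delete the last 3 characters, then move the last character to the front.
Applying that to "ckmkugludivuxm" gives "vckmkugludi".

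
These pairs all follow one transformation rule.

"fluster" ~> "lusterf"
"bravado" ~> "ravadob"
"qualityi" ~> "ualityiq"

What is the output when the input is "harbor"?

arborh

What's happening: move the first character to the end.
So "harbor" becomes "arborh".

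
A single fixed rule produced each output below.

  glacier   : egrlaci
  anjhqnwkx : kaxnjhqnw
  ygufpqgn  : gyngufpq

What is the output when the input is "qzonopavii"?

iqizonopav

The pattern: swap the first and last characters, then move the last 2 characters to the front (rotate right by 2).
Applying both steps to "qzonopavii": "izonopaviq", then "iqizonopav".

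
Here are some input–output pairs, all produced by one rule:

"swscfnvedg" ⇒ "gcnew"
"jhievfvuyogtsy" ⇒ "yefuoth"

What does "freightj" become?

Rule — keep every other character starting from the second (positions 2nd, 4th, 6th, ...), then swap the first and last characters.
Starting from "freightj": after the first operation, "rihj"; after the second, "jihr".
(Check on "jhievfvuyogtsy": → "hefuoty" → "yefuoth" ✓)

jihr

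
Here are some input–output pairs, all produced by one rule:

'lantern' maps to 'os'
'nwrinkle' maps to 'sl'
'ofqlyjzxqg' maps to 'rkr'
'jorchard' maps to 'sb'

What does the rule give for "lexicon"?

yp

The pattern: keep one character in every 3, starting at position 3 (positions 3rd, 6th, 9th, ...), then shift every letter 1 place forward in the alphabet (wrapping around).
On "lexicon": the first step gives "xo", and the second then gives "yp".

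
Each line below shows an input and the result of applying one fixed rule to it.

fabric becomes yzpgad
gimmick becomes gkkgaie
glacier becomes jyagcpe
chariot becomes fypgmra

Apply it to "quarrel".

Looking at the pairs, the operation is to move the first character to the end, then shift every letter 2 places backward in the alphabet (wrapping around).
On "quarrel": the first step gives "uarrelq", and the second then gives "syppcjo".

syppcjo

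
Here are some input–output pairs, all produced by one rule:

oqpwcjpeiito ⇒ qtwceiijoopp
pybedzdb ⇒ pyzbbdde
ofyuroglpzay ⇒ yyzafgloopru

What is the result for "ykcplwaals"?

Rule — sort the characters into alphabetical order, then move the last 3 characters to the front (rotate right by 3).
On "ykcplwaals": the first step gives "aackllpswy", and the second then gives "swyaackllp".

swyaackllp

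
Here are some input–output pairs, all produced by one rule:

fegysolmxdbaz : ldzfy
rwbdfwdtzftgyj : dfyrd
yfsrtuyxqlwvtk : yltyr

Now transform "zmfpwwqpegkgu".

qguzp

Each output is the input with this applied: keep one character in every 3, starting at position 1 (positions 1st, 4th, 7th, ...), then move the last 3 characters to the front (rotate right by 3).
Working it through for "zmfpwwqpegkgu": intermediate "zpqgu", final "qguzp".
(Check on "rwbdfwdtzftgyj": → "rddfy" → "dfyrd" ✓)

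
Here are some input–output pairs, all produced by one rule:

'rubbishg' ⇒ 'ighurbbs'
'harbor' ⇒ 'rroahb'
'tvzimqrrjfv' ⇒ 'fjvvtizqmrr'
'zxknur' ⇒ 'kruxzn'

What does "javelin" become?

Each output is the input with this applied: swap each adjacent pair of characters (1↔2, 3↔4, ...), then move the last 3 characters to the front (rotate right by 3).
On "javelin": the first step gives "ajeviln", and the second then gives "ilnajev".

ilnajev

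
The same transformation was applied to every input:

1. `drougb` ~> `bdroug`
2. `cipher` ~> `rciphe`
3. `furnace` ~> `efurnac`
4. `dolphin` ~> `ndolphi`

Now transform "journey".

yjourne

The transformation: move the last character to the front.
"journey" → "yjourne".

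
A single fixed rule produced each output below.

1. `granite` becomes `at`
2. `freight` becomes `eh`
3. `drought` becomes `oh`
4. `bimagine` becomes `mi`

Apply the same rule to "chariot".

ao

The transformation: keep one character in every 3, starting at position 3 (positions 3rd, 6th, 9th, ...).
Doing the same to "chariot": "ao".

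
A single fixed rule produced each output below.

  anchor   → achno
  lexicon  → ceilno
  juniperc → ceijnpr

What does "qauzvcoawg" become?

aacgoquvw

Looking at the pairs, the operation is to sort the characters into alphabetical order, then delete the last character.
Working it through for "qauzvcoawg": intermediate "aacgoquvwz", final "aacgoquvw".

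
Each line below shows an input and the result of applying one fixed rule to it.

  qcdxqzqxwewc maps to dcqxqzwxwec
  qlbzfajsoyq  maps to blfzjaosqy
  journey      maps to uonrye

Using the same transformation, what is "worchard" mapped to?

Each output is the input with this applied: delete the first character, then swap each adjacent pair of characters (1↔2, 3↔4, ...).
Starting from "worchard": after the first operation, "orchard"; after the second, "rohcrad".

rohcrad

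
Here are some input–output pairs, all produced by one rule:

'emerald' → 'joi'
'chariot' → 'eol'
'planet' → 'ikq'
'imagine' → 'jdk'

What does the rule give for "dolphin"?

What's happening: keep every other character starting from the second (positions 2nd, 4th, 6th, ...), then shift every letter 3 places backward in the alphabet (wrapping around).
Applying both steps to "dolphin": "opi", then "lmf".

lmf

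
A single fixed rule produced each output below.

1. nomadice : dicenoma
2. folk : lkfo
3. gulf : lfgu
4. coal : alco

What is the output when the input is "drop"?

Looking at the pairs, the operation is to swap the front and back halves of the string.
So "drop" becomes "opdr".

opdr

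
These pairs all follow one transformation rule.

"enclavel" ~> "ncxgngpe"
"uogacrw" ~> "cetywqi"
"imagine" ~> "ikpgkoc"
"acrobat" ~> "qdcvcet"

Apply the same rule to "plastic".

uvkernc

The transformation: shift every letter 2 places forward in the alphabet (wrapping around), then move the first 3 characters to the end (rotate left by 3).
"plastic" → "uvkernc".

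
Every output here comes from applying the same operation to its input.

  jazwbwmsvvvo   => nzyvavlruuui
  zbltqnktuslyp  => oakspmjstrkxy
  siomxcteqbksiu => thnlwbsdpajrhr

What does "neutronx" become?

Each output is the input with this applied: swap the first and last characters, then shift every letter 1 place backward in the alphabet (wrapping around).
"neutronx" → "xeutronn" → "wdtsqnmm".

wdtsqnmm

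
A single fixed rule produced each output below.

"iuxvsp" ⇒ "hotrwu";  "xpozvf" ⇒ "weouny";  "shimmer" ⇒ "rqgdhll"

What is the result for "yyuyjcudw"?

The pattern: take characters alternately from the front and the back (1st, last, 2nd, 2nd-last, ...), then shift every letter 1 place backward in the alphabet (wrapping around).
Starting from "yyuyjcudw": after the first operation, "ywyduuycj"; after the second, "xvxcttxbi".

xvxcttxbi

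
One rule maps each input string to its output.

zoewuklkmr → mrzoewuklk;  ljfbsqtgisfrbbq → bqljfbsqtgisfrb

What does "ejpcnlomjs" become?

Rule — move the last 2 characters to the front (rotate right by 2).
Applying that to "ejpcnlomjs" gives "jsejpcnlom".

jsejpcnlom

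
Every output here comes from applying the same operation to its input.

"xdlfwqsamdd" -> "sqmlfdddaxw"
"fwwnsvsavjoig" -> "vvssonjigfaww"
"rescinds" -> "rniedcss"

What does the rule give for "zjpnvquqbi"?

The rule is to sort the characters into reverse alphabetical order, then move the first 2 characters to the end (rotate left by 2).
Doing the same to "zjpnvquqbi": "uqqpnjibzv".

uqqpnjibzv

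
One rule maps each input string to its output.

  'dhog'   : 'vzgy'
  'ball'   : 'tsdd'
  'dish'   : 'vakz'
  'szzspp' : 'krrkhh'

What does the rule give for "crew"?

Each output is the input with this applied: shift every letter 8 places backward in the alphabet (wrapping around).
Doing the same to "crew": "ujwo".

ujwo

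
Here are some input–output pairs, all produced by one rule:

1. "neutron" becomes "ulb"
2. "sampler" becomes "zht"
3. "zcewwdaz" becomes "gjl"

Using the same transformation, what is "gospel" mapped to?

nvz

The transformation: shift every letter 7 places forward in the alphabet (wrapping around), then keep only the first 3 characters.
Applying both steps to "gospel": "nvzwls", then "nvz".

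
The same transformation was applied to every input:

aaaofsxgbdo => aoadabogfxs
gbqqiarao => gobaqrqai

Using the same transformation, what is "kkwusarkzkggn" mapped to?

knkgwgukszakr

The pattern: take characters alternately from the front and the back (1st, last, 2nd, 2nd-last, ...).
Doing the same to "kkwusarkzkggn": "knkgwgukszakr".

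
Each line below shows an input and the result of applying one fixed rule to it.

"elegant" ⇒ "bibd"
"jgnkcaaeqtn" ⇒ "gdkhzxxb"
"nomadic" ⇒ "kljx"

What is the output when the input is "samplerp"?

In each case the input is transformed by: shift every letter 3 places backward in the alphabet (wrapping around), then delete the last 3 characters.
On "samplerp": the first step gives "pxjmibom", and the second then gives "pxjmi".

pxjmi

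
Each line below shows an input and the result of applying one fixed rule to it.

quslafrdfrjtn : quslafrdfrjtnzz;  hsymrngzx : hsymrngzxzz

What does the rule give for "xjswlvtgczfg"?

The transformation: append "zz".
Doing the same to "xjswlvtgczfg": "xjswlvtgczfgzz".

xjswlvtgczfgzz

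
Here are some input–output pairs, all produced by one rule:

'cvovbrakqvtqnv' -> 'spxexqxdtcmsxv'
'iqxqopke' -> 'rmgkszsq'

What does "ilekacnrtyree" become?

tggkngmceptva

The rule is to move the last 3 characters to the front (rotate right by 3), then shift every letter 2 places forward in the alphabet (wrapping around).
Applying both steps to "ilekacnrtyree": "reeilekacnrty", then "tggkngmceptva".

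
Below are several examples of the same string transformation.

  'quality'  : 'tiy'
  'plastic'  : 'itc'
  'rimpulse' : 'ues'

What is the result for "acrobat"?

The rule is to swap each adjacent pair of characters (1↔2, 3↔4, ...), then keep only the last 3 characters.
On "acrobat": the first step gives "caorabt", and the second then gives "abt".
(Check on "rimpulse": → "irpmlues" → "ues" ✓)

abt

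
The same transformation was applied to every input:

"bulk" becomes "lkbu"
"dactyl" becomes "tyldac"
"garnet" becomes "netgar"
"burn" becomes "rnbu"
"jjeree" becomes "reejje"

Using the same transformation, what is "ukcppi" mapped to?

ppiukc

The transformation: swap the front and back halves of the string.
On "ukcppi" that produces "ppiukc".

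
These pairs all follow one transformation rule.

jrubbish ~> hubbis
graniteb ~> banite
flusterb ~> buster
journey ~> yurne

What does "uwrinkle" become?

erinkl

Each output is the input with this applied: delete the first 2 characters, then move the last character to the front.
Starting from "uwrinkle": after the first operation, "rinkle"; after the second, "erinkl".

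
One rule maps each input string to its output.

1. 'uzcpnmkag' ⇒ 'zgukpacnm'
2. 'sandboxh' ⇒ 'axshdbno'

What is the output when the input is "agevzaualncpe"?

Looking at the pairs, the operation is to swap each adjacent pair of characters (1↔2, 3↔4, ...), then take characters alternately from the front and the back (1st, last, 2nd, 2nd-last, ...).
Starting from "agevzaualncpe": after the first operation, "gaveazaunlpce"; after the second, "geacvpelanzua".
(Check on "uzcpnmkag": → "zupcmnakg" → "zgukpacnm" ✓)

geacvpelanzua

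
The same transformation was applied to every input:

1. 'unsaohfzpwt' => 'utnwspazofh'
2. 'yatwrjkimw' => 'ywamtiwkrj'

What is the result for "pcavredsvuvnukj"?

pjckauvnrveudvs

The rule is to take characters alternately from the front and the back (1st, last, 2nd, 2nd-last, ...).
Doing the same to "pcavredsvuvnukj": "pjckauvnrveudvs".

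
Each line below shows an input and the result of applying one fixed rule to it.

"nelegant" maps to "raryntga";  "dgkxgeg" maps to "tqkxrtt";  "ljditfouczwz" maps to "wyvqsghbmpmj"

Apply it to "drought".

Each output is the input with this applied: shift every letter 13 places forward in the alphabet (wrapping around) — i.e. ROT13, then swap each adjacent pair of characters (1↔2, 3↔4, ...).
"drought" → "qebhtug" → "eqhbutg".

eqhbutg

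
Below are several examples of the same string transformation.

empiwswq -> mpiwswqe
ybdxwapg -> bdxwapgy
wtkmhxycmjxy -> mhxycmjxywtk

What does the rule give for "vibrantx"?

In each case the input is transformed by: move the last 3 characters to the front (rotate right by 3), then swap the front and back halves of the string.
"vibrantx" → "ntxvibra" → "ibrantxv".

ibrantxv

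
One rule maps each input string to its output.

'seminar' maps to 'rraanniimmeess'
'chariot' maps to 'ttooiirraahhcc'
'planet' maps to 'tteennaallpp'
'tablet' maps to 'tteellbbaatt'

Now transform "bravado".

ooddaavvaarrbb

What's happening: reverse the string, then double every character.
Doing the same to "bravado": "ooddaavvaarrbb".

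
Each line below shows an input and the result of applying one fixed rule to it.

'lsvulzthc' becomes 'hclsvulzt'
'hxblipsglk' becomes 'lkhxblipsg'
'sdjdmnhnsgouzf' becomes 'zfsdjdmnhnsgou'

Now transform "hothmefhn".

In each case the input is transformed by: move the last 2 characters to the front (rotate right by 2).
Applying that to "hothmefhn" gives "hnhothmef".

hnhothmef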